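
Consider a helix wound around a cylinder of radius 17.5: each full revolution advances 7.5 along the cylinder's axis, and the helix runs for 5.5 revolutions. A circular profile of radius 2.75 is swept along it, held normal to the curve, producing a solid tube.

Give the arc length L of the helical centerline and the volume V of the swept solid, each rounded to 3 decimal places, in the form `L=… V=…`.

L=606.162 V=14401.370

2πR = 2π·17.5 = 109.955743
per-turn = √(109.955743² + 7.5²) = √(12090.2654 + 56.25) = √12146.5154 = 110.211231
L = 5.5 × 110.211231 = 606.161769
V = π·2.75² × L = 23.758294 × 606.161769 = 14401.369796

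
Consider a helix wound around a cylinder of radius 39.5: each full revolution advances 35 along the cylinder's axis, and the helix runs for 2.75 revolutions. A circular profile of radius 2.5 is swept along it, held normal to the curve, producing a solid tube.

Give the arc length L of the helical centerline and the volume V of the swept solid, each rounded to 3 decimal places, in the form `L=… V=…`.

L=689.264 V=13533.674

2πR = 2π·39.5 = 248.185820
per-turn = √(248.185820² + 35²) = √(61596.2011 + 1225) = √62821.2011 = 250.641579
L = 2.75 × 250.641579 = 689.264342
V = π·2.5² × L = 19.634954 × 689.264342 = 13533.673706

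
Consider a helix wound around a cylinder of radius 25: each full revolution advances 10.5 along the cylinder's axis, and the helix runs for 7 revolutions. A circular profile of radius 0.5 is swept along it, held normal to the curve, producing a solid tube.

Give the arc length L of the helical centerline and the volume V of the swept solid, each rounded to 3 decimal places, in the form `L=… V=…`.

L=1102.011 V=865.518

2πR = 2π·25 = 157.079633
per-turn = √(157.079633² + 10.5²) = √(24674.0110 + 110.25) = √24784.2610 = 157.430178
L = 7 × 157.430178 = 1102.011247
V = π·0.5² × L = 0.785398 × 1102.011247 = 865.517610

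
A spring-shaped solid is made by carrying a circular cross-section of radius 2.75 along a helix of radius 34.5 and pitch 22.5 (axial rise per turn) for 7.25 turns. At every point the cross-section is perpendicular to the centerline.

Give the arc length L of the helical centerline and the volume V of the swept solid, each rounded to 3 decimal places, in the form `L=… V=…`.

L=1580.025 V=37538.698

2πR = 2π·34.5 = 216.769893
per-turn = √(216.769893² + 22.5²) = √(46989.1866 + 506.25) = √47495.4366 = 217.934478
L = 7.25 × 217.934478 = 1580.024963
V = π·2.75² × L = 23.758294 × 1580.024963 = 37538.698299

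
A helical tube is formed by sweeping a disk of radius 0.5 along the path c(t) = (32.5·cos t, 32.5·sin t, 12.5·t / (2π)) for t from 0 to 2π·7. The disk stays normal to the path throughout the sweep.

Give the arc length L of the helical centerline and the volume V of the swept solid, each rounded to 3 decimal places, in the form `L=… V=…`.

2πR = 2π·32.5 = 204.203522
per-turn = √(204.203522² + 12.5²) = √(41699.0786 + 156.25) = √41855.3286 = 204.585749
L = 7 × 204.585749 = 1432.100241
V = π·0.5² × L = 0.785398 × 1432.100241 = 1124.768899

L=1432.100 V=1124.769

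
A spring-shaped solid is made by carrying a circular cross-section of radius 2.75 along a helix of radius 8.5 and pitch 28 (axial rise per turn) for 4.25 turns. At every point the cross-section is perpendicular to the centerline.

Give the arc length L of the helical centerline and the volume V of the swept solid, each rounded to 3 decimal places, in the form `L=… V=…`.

2πR = 2π·8.5 = 53.407075
per-turn = √(53.407075² + 28²) = √(2852.3157 + 784) = √3636.3157 = 60.301871
L = 4.25 × 60.301871 = 256.282953
V = π·2.75² × L = 23.758294 × 256.282953 = 6088.845850

L=256.283 V=6088.846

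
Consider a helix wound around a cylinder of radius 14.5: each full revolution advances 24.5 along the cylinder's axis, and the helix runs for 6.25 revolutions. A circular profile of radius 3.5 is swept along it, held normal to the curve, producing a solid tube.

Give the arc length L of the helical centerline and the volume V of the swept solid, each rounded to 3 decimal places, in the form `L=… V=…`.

L=589.643 V=22692.133

2πR = 2π·14.5 = 91.106187
per-turn = √(91.106187² + 24.5²) = √(8300.3373 + 600.25) = √8900.5873 = 94.342924
L = 6.25 × 94.342924 = 589.643275
V = π·3.5² × L = 38.484510 × 589.643275 = 22692.132507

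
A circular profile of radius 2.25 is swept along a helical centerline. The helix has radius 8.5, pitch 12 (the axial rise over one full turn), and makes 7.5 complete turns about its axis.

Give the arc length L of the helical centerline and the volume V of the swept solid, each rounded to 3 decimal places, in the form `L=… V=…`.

2πR = 2π·8.5 = 53.407075
per-turn = √(53.407075² + 12²) = √(2852.3157 + 144) = √2996.3157 = 54.738612
L = 7.5 × 54.738612 = 410.539592
V = π·2.25² × L = 15.904313 × 410.539592 = 6529.350091

L=410.540 V=6529.350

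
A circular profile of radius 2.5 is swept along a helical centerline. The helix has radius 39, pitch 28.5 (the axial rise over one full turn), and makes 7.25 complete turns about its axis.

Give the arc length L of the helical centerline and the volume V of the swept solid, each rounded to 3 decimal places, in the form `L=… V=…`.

2πR = 2π·39 = 245.044227
per-turn = √(245.044227² + 28.5²) = √(60046.6732 + 812.25) = √60858.9232 = 246.696014
L = 7.25 × 246.696014 = 1788.546099
V = π·2.5² × L = 19.634954 × 1788.546099 = 35118.020539

L=1788.546 V=35118.021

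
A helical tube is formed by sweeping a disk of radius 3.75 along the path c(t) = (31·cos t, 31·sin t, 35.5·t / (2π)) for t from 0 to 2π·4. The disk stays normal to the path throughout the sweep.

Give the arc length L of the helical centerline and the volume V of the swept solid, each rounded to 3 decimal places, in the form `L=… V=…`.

L=791.950 V=34987.261

2πR = 2π·31 = 194.778745
per-turn = √(194.778745² + 35.5²) = √(37938.7593 + 1260.25) = √39199.0093 = 197.987397
L = 4 × 197.987397 = 791.949587
V = π·3.75² × L = 44.178647 × 791.949587 = 34987.261022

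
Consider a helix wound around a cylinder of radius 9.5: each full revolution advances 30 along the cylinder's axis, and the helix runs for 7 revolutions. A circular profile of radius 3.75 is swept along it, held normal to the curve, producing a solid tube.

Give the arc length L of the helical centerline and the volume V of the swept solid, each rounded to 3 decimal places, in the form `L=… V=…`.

2πR = 2π·9.5 = 59.690260
per-turn = √(59.690260² + 30²) = √(3562.9272 + 900) = √4462.9272 = 66.805143
L = 7 × 66.805143 = 467.636004
V = π·3.75² × L = 44.178647 × 467.636004 = 20659.525801

L=467.636 V=20659.526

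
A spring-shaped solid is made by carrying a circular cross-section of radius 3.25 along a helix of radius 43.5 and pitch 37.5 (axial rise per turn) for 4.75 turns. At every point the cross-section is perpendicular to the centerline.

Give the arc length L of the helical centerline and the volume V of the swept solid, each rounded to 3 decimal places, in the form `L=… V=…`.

2πR = 2π·43.5 = 273.318561
per-turn = √(273.318561² + 37.5²) = √(74703.0357 + 1406.25) = √76109.2857 = 275.879114
L = 4.75 × 275.879114 = 1310.425793
V = π·3.25² × L = 33.183072 × 1310.425793 = 43483.953967

L=1310.426 V=43483.954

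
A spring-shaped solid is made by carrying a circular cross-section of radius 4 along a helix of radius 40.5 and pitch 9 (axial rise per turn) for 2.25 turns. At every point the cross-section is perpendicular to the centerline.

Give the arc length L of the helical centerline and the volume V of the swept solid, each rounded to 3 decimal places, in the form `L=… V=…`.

L=572.913 V=28797.761

2πR = 2π·40.5 = 254.469005
per-turn = √(254.469005² + 9²) = √(64754.4745 + 81) = √64835.4745 = 254.628110
L = 2.25 × 254.628110 = 572.913248
V = π·4² × L = 50.265482 × 572.913248 = 28797.760808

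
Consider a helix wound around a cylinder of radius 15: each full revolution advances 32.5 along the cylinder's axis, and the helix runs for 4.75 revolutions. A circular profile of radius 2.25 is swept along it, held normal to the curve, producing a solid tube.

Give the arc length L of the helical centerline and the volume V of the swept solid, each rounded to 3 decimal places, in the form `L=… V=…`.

L=473.547 V=7531.432

2πR = 2π·15 = 94.247780
per-turn = √(94.247780² + 32.5²) = √(8882.6440 + 1056.25) = √9938.8940 = 99.694002
L = 4.75 × 99.694002 = 473.546508
V = π·2.25² × L = 15.904313 × 473.546508 = 7531.431789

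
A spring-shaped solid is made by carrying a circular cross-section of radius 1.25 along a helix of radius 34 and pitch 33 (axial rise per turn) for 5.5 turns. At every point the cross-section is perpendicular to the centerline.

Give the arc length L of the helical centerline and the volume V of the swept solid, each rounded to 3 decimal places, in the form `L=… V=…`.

2πR = 2π·34 = 213.628300
per-turn = √(213.628300² + 33²) = √(45637.0508 + 1089) = √46726.0508 = 216.162094
L = 5.5 × 216.162094 = 1188.891515
V = π·1.25² × L = 4.908739 × 1188.891515 = 5835.957579

L=1188.892 V=5835.958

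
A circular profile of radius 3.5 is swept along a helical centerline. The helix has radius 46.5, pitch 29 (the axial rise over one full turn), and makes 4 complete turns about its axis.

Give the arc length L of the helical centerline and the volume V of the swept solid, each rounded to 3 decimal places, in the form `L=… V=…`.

L=1174.415 V=45196.798

2πR = 2π·46.5 = 292.168117
per-turn = √(292.168117² + 29²) = √(85362.2085 + 841) = √86203.2085 = 293.603829
L = 4 × 293.603829 = 1174.415316
V = π·3.5² × L = 38.484510 × 1174.415316 = 45196.797996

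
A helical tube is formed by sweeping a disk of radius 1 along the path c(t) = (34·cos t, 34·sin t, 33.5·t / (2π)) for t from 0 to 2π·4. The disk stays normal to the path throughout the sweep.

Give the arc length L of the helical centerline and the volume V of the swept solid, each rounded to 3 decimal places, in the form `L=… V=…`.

2πR = 2π·34 = 213.628300
per-turn = √(213.628300² + 33.5²) = √(45637.0508 + 1122.25) = √46759.3008 = 216.238990
L = 4 × 216.238990 = 864.955960
V = π·1² × L = 3.141593 × 864.955960 = 2717.339288

L=864.956 V=2717.339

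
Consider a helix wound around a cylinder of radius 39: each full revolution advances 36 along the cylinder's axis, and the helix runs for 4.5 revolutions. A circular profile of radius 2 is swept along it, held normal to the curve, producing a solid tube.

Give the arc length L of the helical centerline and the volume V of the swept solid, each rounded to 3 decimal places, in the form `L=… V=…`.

L=1114.535 V=14005.665

2πR = 2π·39 = 245.044227
per-turn = √(245.044227² + 36²) = √(60046.6732 + 1296) = √61342.6732 = 247.674531
L = 4.5 × 247.674531 = 1114.535388
V = π·2² × L = 12.566371 × 1114.535388 = 14005.664752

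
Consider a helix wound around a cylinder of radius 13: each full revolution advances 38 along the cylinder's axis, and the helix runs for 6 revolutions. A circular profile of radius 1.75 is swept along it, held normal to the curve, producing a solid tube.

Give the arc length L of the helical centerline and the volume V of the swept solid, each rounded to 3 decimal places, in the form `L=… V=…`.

L=540.528 V=5200.490

2πR = 2π·13 = 81.681409
per-turn = √(81.681409² + 38²) = √(6671.8526 + 1444) = √8115.8526 = 90.088027
L = 6 × 90.088027 = 540.528161
V = π·1.75² × L = 9.621128 × 540.528161 = 5200.490354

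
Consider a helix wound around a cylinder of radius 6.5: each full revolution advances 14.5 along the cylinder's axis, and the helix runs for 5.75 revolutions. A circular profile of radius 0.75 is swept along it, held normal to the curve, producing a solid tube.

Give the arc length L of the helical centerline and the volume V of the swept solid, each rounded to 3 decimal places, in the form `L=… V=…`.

2πR = 2π·6.5 = 40.840704
per-turn = √(40.840704² + 14.5²) = √(1667.9631 + 210.25) = √1878.2131 = 43.338356
L = 5.75 × 43.338356 = 249.195550
V = π·0.75² × L = 1.767146 × 249.195550 = 440.364886

L=249.196 V=440.365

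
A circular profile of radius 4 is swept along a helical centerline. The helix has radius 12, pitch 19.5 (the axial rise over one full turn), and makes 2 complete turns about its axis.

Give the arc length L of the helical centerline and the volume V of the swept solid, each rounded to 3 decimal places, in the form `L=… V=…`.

L=155.758 V=7829.253

2πR = 2π·12 = 75.398224
per-turn = √(75.398224² + 19.5²) = √(5684.8921 + 380.25) = √6065.1421 = 77.879022
L = 2 × 77.879022 = 155.758045
V = π·4² × L = 50.265482 × 155.758045 = 7829.253272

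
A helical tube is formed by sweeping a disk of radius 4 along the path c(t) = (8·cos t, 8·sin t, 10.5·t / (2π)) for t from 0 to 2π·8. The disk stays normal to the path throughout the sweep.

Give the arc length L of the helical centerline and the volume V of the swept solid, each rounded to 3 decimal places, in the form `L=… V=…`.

L=410.804 V=20649.241

2πR = 2π·8 = 50.265482
per-turn = √(50.265482² + 10.5²) = √(2526.6187 + 110.25) = √2636.8687 = 51.350450
L = 8 × 51.350450 = 410.803601
V = π·4² × L = 50.265482 × 410.803601 = 20649.241194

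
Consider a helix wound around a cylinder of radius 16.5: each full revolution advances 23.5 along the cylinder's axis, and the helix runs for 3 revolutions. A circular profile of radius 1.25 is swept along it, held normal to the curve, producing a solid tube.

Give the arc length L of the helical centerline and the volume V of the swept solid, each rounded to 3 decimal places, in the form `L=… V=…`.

2πR = 2π·16.5 = 103.672558
per-turn = √(103.672558² + 23.5²) = √(10747.9992 + 552.25) = √11300.2492 = 106.302630
L = 3 × 106.302630 = 318.907891
V = π·1.25² × L = 4.908739 × 318.907891 = 1565.435448

L=318.908 V=1565.435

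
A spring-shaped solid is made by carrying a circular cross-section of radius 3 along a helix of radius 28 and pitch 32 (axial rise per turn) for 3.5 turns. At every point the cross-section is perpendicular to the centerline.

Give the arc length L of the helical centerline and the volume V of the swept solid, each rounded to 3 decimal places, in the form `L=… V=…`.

2πR = 2π·28 = 175.929189
per-turn = √(175.929189² + 32²) = √(30951.0794 + 1024) = √31975.0794 = 178.815769
L = 3.5 × 178.815769 = 625.855193
V = π·3² × L = 28.274334 × 625.855193 = 17695.638690

L=625.855 V=17695.639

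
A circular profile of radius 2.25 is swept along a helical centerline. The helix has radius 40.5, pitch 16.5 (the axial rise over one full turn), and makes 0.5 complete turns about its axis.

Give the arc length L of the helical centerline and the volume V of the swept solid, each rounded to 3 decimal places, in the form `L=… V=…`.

2πR = 2π·40.5 = 254.469005
per-turn = √(254.469005² + 16.5²) = √(64754.4745 + 272.25) = √65026.7245 = 255.003381
L = 0.5 × 255.003381 = 127.501691
V = π·2.25² × L = 15.904313 × 127.501691 = 2027.826772

L=127.502 V=2027.827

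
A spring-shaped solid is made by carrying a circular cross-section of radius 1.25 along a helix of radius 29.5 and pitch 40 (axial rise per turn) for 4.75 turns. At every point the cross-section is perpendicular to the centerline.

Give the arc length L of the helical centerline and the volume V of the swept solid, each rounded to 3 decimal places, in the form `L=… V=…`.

2πR = 2π·29.5 = 185.353967
per-turn = √(185.353967² + 40²) = √(34356.0929 + 1600) = √35956.0929 = 189.620919
L = 4.75 × 189.620919 = 900.699365
V = π·1.25² × L = 4.908739 × 900.699365 = 4421.297670

L=900.699 V=4421.298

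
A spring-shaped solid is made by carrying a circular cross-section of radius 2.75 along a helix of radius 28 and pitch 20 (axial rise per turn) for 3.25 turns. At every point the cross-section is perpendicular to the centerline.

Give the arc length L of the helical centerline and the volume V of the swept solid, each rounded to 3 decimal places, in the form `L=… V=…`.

2πR = 2π·28 = 175.929189
per-turn = √(175.929189² + 20²) = √(30951.0794 + 400) = √31351.0794 = 177.062360
L = 3.25 × 177.062360 = 575.452671
V = π·2.75² × L = 23.758294 × 575.452671 = 13671.773988

L=575.453 V=13671.774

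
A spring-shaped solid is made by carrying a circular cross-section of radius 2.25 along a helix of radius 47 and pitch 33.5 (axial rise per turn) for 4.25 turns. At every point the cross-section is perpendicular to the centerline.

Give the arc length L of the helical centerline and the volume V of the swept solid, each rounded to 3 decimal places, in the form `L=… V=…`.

L=1263.116 V=20088.992

2πR = 2π·47 = 295.309709
per-turn = √(295.309709² + 33.5²) = √(87207.8245 + 1122.25) = √88330.0745 = 297.203759
L = 4.25 × 297.203759 = 1263.115977
V = π·2.25² × L = 15.904313 × 1263.115977 = 20088.991606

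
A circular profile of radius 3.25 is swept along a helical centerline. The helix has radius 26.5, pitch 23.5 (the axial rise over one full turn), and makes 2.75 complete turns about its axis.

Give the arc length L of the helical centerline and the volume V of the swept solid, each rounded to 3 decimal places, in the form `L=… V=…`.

2πR = 2π·26.5 = 166.504411
per-turn = √(166.504411² + 23.5²) = √(27723.7188 + 552.25) = √28275.9688 = 168.154598
L = 2.75 × 168.154598 = 462.425144
V = π·3.25² × L = 33.183072 × 462.425144 = 15344.687033

L=462.425 V=15344.687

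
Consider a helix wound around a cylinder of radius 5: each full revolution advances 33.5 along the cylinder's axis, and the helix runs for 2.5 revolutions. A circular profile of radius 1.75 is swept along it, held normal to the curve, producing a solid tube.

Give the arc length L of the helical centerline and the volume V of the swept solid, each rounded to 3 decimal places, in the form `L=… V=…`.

L=114.815 V=1104.653

2πR = 2π·5 = 31.415927
per-turn = √(31.415927² + 33.5²) = √(986.9604 + 1122.25) = √2109.2104 = 45.926141
L = 2.5 × 45.926141 = 114.815353
V = π·1.75² × L = 9.621128 × 114.815353 = 1104.653149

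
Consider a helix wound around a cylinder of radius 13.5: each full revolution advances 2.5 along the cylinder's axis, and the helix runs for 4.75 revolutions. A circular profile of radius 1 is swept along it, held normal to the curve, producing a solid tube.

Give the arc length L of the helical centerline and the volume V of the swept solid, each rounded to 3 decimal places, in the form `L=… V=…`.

L=403.084 V=1266.326

2πR = 2π·13.5 = 84.823002
per-turn = √(84.823002² + 2.5²) = √(7194.9416 + 6.25) = √7201.1916 = 84.859835
L = 4.75 × 84.859835 = 403.084217
V = π·1² × L = 3.141593 × 403.084217 = 1266.326414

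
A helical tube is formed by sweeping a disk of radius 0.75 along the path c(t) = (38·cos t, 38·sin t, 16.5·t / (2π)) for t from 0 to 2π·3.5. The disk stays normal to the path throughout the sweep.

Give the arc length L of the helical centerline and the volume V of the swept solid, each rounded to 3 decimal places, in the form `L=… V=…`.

L=837.657 V=1480.262

2πR = 2π·38 = 238.761042
per-turn = √(238.761042² + 16.5²) = √(57006.8350 + 272.25) = √57279.0850 = 239.330493
L = 3.5 × 239.330493 = 837.656727
V = π·0.75² × L = 1.767146 × 837.656727 = 1480.261623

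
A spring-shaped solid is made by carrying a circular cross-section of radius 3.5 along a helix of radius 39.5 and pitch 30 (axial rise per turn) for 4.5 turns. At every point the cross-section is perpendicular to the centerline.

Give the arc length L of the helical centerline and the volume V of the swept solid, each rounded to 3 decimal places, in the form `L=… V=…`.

L=1124.966 V=43293.758

2πR = 2π·39.5 = 248.185820
per-turn = √(248.185820² + 30²) = √(61596.2011 + 900) = √62496.2011 = 249.992402
L = 4.5 × 249.992402 = 1124.965809
V = π·3.5² × L = 38.484510 × 1124.965809 = 43293.757937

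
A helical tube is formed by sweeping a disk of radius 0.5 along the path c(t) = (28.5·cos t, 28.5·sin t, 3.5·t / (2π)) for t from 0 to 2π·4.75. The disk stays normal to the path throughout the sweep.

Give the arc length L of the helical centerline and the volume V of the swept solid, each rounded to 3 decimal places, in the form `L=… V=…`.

L=850.749 V=668.176

2πR = 2π·28.5 = 179.070781
per-turn = √(179.070781² + 3.5²) = √(32066.3447 + 12.25) = √32078.5947 = 179.104982
L = 4.75 × 179.104982 = 850.748666
V = π·0.5² × L = 0.785398 × 850.748666 = 668.176440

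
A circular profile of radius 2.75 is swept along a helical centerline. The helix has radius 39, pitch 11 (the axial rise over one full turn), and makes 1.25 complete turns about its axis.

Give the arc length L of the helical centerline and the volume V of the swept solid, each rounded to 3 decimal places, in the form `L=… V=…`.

L=306.614 V=7284.620

2πR = 2π·39 = 245.044227
per-turn = √(245.044227² + 11²) = √(60046.6732 + 121) = √60167.6732 = 245.290997
L = 1.25 × 245.290997 = 306.613746
V = π·2.75² × L = 23.758294 × 306.613746 = 7284.619662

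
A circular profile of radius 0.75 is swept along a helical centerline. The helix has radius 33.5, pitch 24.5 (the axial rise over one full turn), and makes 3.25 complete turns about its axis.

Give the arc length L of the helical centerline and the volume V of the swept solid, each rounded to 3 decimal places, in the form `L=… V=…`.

2πR = 2π·33.5 = 210.486708
per-turn = √(210.486708² + 24.5²) = √(44304.6542 + 600.25) = √44904.9042 = 211.907773
L = 3.25 × 211.907773 = 688.700261
V = π·0.75² × L = 1.767146 × 688.700261 = 1217.033821

L=688.700 V=1217.034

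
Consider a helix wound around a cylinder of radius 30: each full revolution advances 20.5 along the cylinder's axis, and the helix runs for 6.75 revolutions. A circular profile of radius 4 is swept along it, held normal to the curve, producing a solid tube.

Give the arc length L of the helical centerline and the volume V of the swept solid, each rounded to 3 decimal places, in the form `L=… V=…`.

2πR = 2π·30 = 188.495559
per-turn = √(188.495559² + 20.5²) = √(35530.5758 + 420.25) = √35950.8258 = 189.607030
L = 6.75 × 189.607030 = 1279.847453
V = π·4² × L = 50.265482 × 1279.847453 = 64332.149688

L=1279.847 V=64332.150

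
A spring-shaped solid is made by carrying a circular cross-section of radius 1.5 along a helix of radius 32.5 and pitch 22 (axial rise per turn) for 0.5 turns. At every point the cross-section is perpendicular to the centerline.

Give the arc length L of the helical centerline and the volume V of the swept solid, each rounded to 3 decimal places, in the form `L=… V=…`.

2πR = 2π·32.5 = 204.203522
per-turn = √(204.203522² + 22²) = √(41699.0786 + 484) = √42183.0786 = 205.385196
L = 0.5 × 205.385196 = 102.692598
V = π·1.5² × L = 7.068583 × 102.692598 = 725.891200

L=102.693 V=725.891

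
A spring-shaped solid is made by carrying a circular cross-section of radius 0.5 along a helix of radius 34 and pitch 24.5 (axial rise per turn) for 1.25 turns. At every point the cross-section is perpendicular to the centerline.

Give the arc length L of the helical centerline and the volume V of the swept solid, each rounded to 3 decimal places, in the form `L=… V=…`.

2πR = 2π·34 = 213.628300
per-turn = √(213.628300² + 24.5²) = √(45637.0508 + 600.25) = √46237.3008 = 215.028604
L = 1.25 × 215.028604 = 268.785756
V = π·0.5² × L = 0.785398 × 268.785756 = 211.103839

L=268.786 V=211.104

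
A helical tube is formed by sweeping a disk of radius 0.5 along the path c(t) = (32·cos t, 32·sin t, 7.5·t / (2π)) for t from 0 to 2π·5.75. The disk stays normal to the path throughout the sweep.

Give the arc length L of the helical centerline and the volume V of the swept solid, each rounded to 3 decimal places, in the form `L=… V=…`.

2πR = 2π·32 = 201.061930
per-turn = √(201.061930² + 7.5²) = √(40425.8996 + 56.25) = √40482.1496 = 201.201763
L = 5.75 × 201.201763 = 1156.910140
V = π·0.5² × L = 0.785398 × 1156.910140 = 908.635099

L=1156.910 V=908.635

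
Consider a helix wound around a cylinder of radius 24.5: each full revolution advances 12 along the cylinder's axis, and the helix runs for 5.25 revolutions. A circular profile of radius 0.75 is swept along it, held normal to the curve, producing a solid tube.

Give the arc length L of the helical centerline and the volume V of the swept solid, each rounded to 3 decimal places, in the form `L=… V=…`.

L=810.627 V=1432.495

2πR = 2π·24.5 = 153.938040
per-turn = √(153.938040² + 12²) = √(23696.9202 + 144) = √23840.9202 = 154.405052
L = 5.25 × 154.405052 = 810.626524
V = π·0.75² × L = 1.767146 × 810.626524 = 1432.495313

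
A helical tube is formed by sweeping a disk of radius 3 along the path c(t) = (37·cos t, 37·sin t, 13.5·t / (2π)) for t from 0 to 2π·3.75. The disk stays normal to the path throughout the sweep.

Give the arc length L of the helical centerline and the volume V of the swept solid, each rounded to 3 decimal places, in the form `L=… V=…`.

2πR = 2π·37 = 232.477856
per-turn = √(232.477856² + 13.5²) = √(54045.9537 + 182.25) = √54228.2037 = 232.869499
L = 3.75 × 232.869499 = 873.260622
V = π·3² × L = 28.274334 × 873.260622 = 24690.862402

L=873.261 V=24690.862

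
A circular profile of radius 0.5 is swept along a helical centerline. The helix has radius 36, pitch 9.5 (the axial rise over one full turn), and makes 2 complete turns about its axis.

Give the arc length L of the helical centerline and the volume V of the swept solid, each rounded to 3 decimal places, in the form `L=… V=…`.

L=452.788 V=355.619

2πR = 2π·36 = 226.194671
per-turn = √(226.194671² + 9.5²) = √(51164.0292 + 90.25) = √51254.2792 = 226.394079
L = 2 × 226.394079 = 452.788159
V = π·0.5² × L = 0.785398 × 452.788159 = 355.618988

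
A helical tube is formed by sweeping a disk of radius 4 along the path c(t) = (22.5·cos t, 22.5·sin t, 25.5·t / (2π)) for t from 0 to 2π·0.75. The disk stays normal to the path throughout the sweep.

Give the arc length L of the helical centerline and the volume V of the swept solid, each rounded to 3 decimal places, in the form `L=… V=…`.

2πR = 2π·22.5 = 141.371669
per-turn = √(141.371669² + 25.5²) = √(19985.9489 + 650.25) = √20636.1989 = 143.653050
L = 0.75 × 143.653050 = 107.739788
V = π·4² × L = 50.265482 × 107.739788 = 5415.592417

L=107.740 V=5415.592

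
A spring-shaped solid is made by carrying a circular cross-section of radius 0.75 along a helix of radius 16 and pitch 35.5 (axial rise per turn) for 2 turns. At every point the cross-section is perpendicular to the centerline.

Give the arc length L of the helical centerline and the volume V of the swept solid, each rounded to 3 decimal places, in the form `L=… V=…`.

2πR = 2π·16 = 100.530965
per-turn = √(100.530965² + 35.5²) = √(10106.4749 + 1260.25) = √11366.7249 = 106.614844
L = 2 × 106.614844 = 213.229687
V = π·0.75² × L = 1.767146 × 213.229687 = 376.807961

L=213.230 V=376.808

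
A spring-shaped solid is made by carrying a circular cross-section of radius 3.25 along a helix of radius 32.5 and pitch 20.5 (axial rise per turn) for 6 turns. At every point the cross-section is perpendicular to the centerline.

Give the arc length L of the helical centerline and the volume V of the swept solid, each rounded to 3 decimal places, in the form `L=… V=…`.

L=1231.380 V=40860.960

2πR = 2π·32.5 = 204.203522
per-turn = √(204.203522² + 20.5²) = √(41699.0786 + 420.25) = √42119.3286 = 205.229941
L = 6 × 205.229941 = 1231.379645
V = π·3.25² × L = 33.183072 × 1231.379645 = 40860.959907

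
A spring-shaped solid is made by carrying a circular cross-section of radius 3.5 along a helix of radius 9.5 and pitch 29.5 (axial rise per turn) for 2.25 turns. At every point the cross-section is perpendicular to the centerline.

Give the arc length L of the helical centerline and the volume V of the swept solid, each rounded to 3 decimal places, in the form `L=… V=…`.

L=149.810 V=5765.355

2πR = 2π·9.5 = 59.690260
per-turn = √(59.690260² + 29.5²) = √(3562.9272 + 870.25) = √4433.1772 = 66.582109
L = 2.25 × 66.582109 = 149.809744
V = π·3.5² × L = 38.484510 × 149.809744 = 5765.354608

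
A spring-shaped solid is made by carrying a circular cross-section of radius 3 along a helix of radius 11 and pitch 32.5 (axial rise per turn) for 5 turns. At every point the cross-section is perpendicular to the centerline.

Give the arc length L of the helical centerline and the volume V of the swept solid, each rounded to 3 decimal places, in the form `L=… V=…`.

L=381.875 V=10797.259

2πR = 2π·11 = 69.115038
per-turn = √(69.115038² + 32.5²) = √(4776.8885 + 1056.25) = √5833.1385 = 76.374986
L = 5 × 76.374986 = 381.874931
V = π·3² × L = 28.274334 × 381.874931 = 10797.259312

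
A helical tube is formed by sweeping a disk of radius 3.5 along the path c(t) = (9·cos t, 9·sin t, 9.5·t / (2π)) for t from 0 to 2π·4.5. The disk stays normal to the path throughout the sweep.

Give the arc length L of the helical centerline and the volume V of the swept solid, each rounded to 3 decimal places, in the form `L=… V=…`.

2πR = 2π·9 = 56.548668
per-turn = √(56.548668² + 9.5²) = √(3197.7518 + 90.25) = √3288.0018 = 57.341101
L = 4.5 × 57.341101 = 258.034953
V = π·3.5² × L = 38.484510 × 258.034953 = 9930.348731

L=258.035 V=9930.349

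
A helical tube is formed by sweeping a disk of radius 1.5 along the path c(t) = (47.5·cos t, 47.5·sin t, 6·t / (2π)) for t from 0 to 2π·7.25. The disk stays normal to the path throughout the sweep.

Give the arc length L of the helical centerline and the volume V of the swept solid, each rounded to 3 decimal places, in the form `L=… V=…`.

2πR = 2π·47.5 = 298.451302
per-turn = √(298.451302² + 6²) = √(89073.1797 + 36) = √89109.1797 = 298.511607
L = 7.25 × 298.511607 = 2164.209153
V = π·1.5² × L = 7.068583 × 2164.209153 = 15297.893048

L=2164.209 V=15297.893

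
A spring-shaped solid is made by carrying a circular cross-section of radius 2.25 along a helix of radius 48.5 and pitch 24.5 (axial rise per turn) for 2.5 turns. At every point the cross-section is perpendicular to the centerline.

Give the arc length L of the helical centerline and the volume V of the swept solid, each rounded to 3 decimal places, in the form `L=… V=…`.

L=764.294 V=12155.578

2πR = 2π·48.5 = 304.734487
per-turn = √(304.734487² + 24.5²) = √(92863.1078 + 600.25) = √93463.3578 = 305.717775
L = 2.5 × 305.717775 = 764.294437
V = π·2.25² × L = 15.904313 × 764.294437 = 12155.577803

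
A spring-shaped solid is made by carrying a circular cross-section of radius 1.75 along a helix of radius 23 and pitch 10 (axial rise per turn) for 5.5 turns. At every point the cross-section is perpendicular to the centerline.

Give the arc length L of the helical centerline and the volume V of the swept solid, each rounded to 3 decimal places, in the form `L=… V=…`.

2πR = 2π·23 = 144.513262
per-turn = √(144.513262² + 10²) = √(20884.0829 + 100) = √20984.0829 = 144.858838
L = 5.5 × 144.858838 = 796.723608
V = π·1.75² × L = 9.621128 × 796.723608 = 7665.379420

L=796.724 V=7665.379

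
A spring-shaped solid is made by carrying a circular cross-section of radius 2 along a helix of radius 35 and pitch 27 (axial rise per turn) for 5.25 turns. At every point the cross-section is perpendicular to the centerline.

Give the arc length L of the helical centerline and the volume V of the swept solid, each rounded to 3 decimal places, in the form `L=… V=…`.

2πR = 2π·35 = 219.911486
per-turn = √(219.911486² + 27²) = √(48361.0616 + 729) = √49090.0616 = 221.562771
L = 5.25 × 221.562771 = 1163.204549
V = π·2² × L = 12.566371 × 1163.204549 = 14617.259458

L=1163.205 V=14617.259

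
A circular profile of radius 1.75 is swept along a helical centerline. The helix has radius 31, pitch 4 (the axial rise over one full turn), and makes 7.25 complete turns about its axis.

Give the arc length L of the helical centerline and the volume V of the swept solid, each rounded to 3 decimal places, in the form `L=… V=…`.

2πR = 2π·31 = 194.778745
per-turn = √(194.778745² + 4²) = √(37938.7593 + 16) = √37954.7593 = 194.819812
L = 7.25 × 194.819812 = 1412.443640
V = π·1.75² × L = 9.621128 × 1412.443640 = 13589.300351

L=1412.444 V=13589.300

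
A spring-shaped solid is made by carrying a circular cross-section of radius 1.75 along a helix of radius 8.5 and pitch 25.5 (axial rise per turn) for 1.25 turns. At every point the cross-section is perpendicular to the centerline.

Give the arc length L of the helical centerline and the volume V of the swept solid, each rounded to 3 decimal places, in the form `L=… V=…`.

2πR = 2π·8.5 = 53.407075
per-turn = √(53.407075² + 25.5²) = √(2852.3157 + 650.25) = √3502.5657 = 59.182478
L = 1.25 × 59.182478 = 73.978097
V = π·1.75² × L = 9.621128 × 73.978097 = 711.752705

L=73.978 V=711.753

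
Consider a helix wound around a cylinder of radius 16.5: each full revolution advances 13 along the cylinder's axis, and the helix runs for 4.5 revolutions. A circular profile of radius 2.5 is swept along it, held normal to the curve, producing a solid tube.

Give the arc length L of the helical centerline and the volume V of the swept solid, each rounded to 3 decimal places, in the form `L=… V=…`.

L=470.180 V=9231.963

2πR = 2π·16.5 = 103.672558
per-turn = √(103.672558² + 13²) = √(10747.9992 + 169) = √10916.9992 = 104.484445
L = 4.5 × 104.484445 = 470.180001
V = π·2.5² × L = 19.634954 × 470.180001 = 9231.962738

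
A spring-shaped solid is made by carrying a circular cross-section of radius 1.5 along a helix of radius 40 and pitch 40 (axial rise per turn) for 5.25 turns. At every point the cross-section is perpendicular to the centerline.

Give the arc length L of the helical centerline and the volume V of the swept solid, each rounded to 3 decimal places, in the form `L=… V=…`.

2πR = 2π·40 = 251.327412
per-turn = √(251.327412² + 40²) = √(63165.4682 + 1600) = √64765.4682 = 254.490605
L = 5.25 × 254.490605 = 1336.075678
V = π·1.5² × L = 7.068583 × 1336.075678 = 9444.162450

L=1336.076 V=9444.162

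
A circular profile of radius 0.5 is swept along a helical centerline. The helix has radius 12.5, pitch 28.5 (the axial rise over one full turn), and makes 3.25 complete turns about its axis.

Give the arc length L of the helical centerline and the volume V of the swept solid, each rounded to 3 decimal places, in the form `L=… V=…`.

L=271.540 V=213.267

2πR = 2π·12.5 = 78.539816
per-turn = √(78.539816² + 28.5²) = √(6168.5028 + 812.25) = √6980.7528 = 83.550899
L = 3.25 × 83.550899 = 271.540422
V = π·0.5² × L = 0.785398 × 271.540422 = 213.267349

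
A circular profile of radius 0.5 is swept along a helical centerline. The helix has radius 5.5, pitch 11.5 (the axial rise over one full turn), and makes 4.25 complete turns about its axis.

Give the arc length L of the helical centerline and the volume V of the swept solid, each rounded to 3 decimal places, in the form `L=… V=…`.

L=154.788 V=121.570

2πR = 2π·5.5 = 34.557519
per-turn = √(34.557519² + 11.5²) = √(1194.2221 + 132.25) = √1326.4721 = 36.420765
L = 4.25 × 36.420765 = 154.788252
V = π·0.5² × L = 0.785398 × 154.788252 = 121.570409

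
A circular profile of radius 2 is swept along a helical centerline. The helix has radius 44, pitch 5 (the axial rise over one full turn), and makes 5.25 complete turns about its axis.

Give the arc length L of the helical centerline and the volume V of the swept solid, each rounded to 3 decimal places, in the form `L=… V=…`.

2πR = 2π·44 = 276.460154
per-turn = √(276.460154² + 5²) = √(76430.2165 + 25) = √76455.2165 = 276.505364
L = 5.25 × 276.505364 = 1451.653163
V = π·2² × L = 12.566371 × 1451.653163 = 18242.011644

L=1451.653 V=18242.012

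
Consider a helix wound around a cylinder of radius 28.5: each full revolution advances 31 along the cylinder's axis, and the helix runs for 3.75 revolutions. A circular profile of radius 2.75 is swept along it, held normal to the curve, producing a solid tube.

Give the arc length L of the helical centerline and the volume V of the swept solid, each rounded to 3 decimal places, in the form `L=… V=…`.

L=681.504 V=16191.361

2πR = 2π·28.5 = 179.070781
per-turn = √(179.070781² + 31²) = √(32066.3447 + 961) = √33027.3447 = 181.734269
L = 3.75 × 181.734269 = 681.503511
V = π·2.75² × L = 23.758294 × 681.503511 = 16191.361066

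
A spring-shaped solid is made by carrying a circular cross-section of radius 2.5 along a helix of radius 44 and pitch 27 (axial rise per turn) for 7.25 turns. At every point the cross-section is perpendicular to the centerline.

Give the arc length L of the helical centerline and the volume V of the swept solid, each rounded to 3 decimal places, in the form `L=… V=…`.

2πR = 2π·44 = 276.460154
per-turn = √(276.460154² + 27²) = √(76430.2165 + 729) = √77159.2165 = 277.775479
L = 7.25 × 277.775479 = 2013.872219
V = π·2.5² × L = 19.634954 × 2013.872219 = 39542.288562

L=2013.872 V=39542.289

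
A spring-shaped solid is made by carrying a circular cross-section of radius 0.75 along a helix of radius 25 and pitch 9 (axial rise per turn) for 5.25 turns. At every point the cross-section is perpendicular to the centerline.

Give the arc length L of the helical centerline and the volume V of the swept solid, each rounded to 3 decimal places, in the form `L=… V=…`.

L=826.021 V=1459.699

2πR = 2π·25 = 157.079633
per-turn = √(157.079633² + 9²) = √(24674.0110 + 81) = √24755.0110 = 157.337252
L = 5.25 × 157.337252 = 826.020575
V = π·0.75² × L = 1.767146 × 826.020575 = 1459.698846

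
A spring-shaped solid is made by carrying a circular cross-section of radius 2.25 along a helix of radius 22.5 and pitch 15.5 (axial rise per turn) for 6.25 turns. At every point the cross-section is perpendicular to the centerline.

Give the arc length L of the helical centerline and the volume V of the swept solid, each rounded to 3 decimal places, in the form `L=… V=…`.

L=888.868 V=14136.831

2πR = 2π·22.5 = 141.371669
per-turn = √(141.371669² + 15.5²) = √(19985.9489 + 240.25) = √20226.1989 = 142.218842
L = 6.25 × 142.218842 = 888.867760
V = π·2.25² × L = 15.904313 × 888.867760 = 14136.830903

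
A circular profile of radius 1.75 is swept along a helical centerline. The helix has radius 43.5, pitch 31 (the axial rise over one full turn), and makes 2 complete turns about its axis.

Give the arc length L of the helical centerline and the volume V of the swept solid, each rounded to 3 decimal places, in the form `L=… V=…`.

L=550.142 V=5292.986

2πR = 2π·43.5 = 273.318561
per-turn = √(273.318561² + 31²) = √(74703.0357 + 961) = √75664.0357 = 275.070965
L = 2 × 275.070965 = 550.141930
V = π·1.75² × L = 9.621128 × 550.141930 = 5292.985650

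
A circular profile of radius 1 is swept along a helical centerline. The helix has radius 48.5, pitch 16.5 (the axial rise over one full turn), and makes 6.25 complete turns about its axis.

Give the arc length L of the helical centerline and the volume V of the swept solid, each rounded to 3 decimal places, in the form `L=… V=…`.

2πR = 2π·48.5 = 304.734487
per-turn = √(304.734487² + 16.5²) = √(92863.1078 + 272.25) = √93135.3578 = 305.180861
L = 6.25 × 305.180861 = 1907.380380
V = π·1² × L = 3.141593 × 1907.380380 = 5992.212190

L=1907.380 V=5992.212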